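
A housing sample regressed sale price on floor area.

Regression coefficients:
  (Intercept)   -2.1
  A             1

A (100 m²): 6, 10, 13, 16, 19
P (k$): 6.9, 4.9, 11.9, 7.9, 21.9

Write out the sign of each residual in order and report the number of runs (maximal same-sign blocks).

A=6: ŷ = -2.1 + 6 = 3.9; e = 6.9 − 3.9 = 3
A=10: ŷ = -2.1 + 10 = 7.9; e = 4.9 − 7.9 = -3
A=13: ŷ = -2.1 + 13 = 10.9; e = 11.9 − 10.9 = 1
A=16: ŷ = -2.1 + 16 = 13.9; e = 7.9 − 13.9 = -6
A=19: ŷ = -2.1 + 19 = 16.9; e = 21.9 − 16.9 = 5
Signs: + − + − +
Runs: +×1, −×1, +×1, −×1, +×1 → 5

5 runs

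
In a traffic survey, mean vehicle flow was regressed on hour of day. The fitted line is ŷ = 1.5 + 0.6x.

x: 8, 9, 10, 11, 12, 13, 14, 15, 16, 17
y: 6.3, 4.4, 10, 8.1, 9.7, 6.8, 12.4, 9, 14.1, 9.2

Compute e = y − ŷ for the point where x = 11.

ŷ = 1.5 + 0.6·11 = 8.1
e = 8.1 − 8.1 = 0

e = 0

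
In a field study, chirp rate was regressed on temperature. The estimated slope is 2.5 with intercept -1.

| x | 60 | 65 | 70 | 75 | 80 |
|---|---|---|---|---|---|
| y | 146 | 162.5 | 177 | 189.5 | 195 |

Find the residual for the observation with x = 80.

ŷ = -1 + 2.5·80 = 199
e = 195 − 199 = -4

e = -4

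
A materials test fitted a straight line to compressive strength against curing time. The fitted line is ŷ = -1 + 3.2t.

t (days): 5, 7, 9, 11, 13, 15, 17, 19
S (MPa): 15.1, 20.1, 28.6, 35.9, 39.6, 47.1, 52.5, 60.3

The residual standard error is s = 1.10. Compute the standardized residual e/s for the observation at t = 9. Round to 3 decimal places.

ŷ = -1 + 3.2·9 = 27.8
e = 28.6 − 27.8 = 0.8
e/s = 0.8 / 1.10 = 0.727

0.727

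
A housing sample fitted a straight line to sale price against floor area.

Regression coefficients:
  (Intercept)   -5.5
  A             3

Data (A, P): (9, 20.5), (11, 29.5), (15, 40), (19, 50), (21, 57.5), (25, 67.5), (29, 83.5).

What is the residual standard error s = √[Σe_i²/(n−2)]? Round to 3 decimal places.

A=9: P̂ = -5.5 + 3·9 = 21.5; e = 20.5 − 21.5 = -1
A=11: P̂ = -5.5 + 3·11 = 27.5; e = 29.5 − 27.5 = 2
A=15: P̂ = -5.5 + 3·15 = 39.5; e = 40 − 39.5 = 0.5
A=19: P̂ = -5.5 + 3·19 = 51.5; e = 50 − 51.5 = -1.5
A=21: P̂ = -5.5 + 3·21 = 57.5; e = 57.5 − 57.5 = 0
A=25: P̂ = -5.5 + 3·25 = 69.5; e = 67.5 − 69.5 = -2
A=29: P̂ = -5.5 + 3·29 = 81.5; e = 83.5 − 81.5 = 2
SSE = 1 + 4 + 0.25 + 2.25 + 0 + 4 + 4 = 15.5
s = √(15.5/5) = √3.1 ≈ 1.761

s = 1.761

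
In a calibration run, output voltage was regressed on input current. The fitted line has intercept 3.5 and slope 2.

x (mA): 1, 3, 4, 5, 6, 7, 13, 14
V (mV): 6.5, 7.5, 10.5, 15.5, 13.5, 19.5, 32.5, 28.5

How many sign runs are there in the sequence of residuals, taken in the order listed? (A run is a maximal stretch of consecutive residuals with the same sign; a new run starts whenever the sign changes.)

6 runs

x=1: ŷ = 3.5 + 2·1 = 5.5; e = 6.5 − 5.5 = 1
x=3: ŷ = 3.5 + 2·3 = 9.5; e = 7.5 − 9.5 = -2
x=4: ŷ = 3.5 + 2·4 = 11.5; e = 10.5 − 11.5 = -1
x=5: ŷ = 3.5 + 2·5 = 13.5; e = 15.5 − 13.5 = 2
x=6: ŷ = 3.5 + 2·6 = 15.5; e = 13.5 − 15.5 = -2
x=7: ŷ = 3.5 + 2·7 = 17.5; e = 19.5 − 17.5 = 2
x=13: ŷ = 3.5 + 2·13 = 29.5; e = 32.5 − 29.5 = 3
x=14: ŷ = 3.5 + 2·14 = 31.5; e = 28.5 − 31.5 = -3
Signs: + − − + − + + −
Runs: +×1, −×2, +×1, −×1, +×2, −×1 → 6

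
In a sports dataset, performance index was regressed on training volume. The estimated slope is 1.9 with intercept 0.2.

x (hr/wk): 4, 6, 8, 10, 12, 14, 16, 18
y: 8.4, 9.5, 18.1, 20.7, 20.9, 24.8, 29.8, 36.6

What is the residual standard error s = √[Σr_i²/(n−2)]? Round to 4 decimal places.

x=4: ŷ = 0.2 + 1.9·4 = 7.8; r = 8.4 − 7.8 = 0.6
x=6: ŷ = 0.2 + 1.9·6 = 11.6; r = 9.5 − 11.6 = -2.1
x=8: ŷ = 0.2 + 1.9·8 = 15.4; r = 18.1 − 15.4 = 2.7
x=10: ŷ = 0.2 + 1.9·10 = 19.2; r = 20.7 − 19.2 = 1.5
x=12: ŷ = 0.2 + 1.9·12 = 23; r = 20.9 − 23 = -2.1
x=14: ŷ = 0.2 + 1.9·14 = 26.8; r = 24.8 − 26.8 = -2
x=16: ŷ = 0.2 + 1.9·16 = 30.6; r = 29.8 − 30.6 = -0.8
x=18: ŷ = 0.2 + 1.9·18 = 34.4; r = 36.6 − 34.4 = 2.2
SSE = 0.36 + 4.41 + 7.29 + 2.25 + 4.41 + 4 + 0.64 + 4.84 = 28.2
s = √(28.2/6) = √4.7 ≈ 2.1679

s = 2.1679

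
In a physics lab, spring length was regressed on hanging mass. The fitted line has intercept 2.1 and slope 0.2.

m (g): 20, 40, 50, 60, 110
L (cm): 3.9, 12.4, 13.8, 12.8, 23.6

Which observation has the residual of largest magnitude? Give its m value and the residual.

m = 40, e = 2.3

m=20: L̂ = 2.1 + 0.2·20 = 6.1; e = 3.9 − 6.1 = -2.2
m=40: L̂ = 2.1 + 0.2·40 = 10.1; e = 12.4 − 10.1 = 2.3
m=50: L̂ = 2.1 + 0.2·50 = 12.1; e = 13.8 − 12.1 = 1.7
m=60: L̂ = 2.1 + 0.2·60 = 14.1; e = 12.8 − 14.1 = -1.3
m=110: L̂ = 2.1 + 0.2·110 = 24.1; e = 23.6 − 24.1 = -0.5
Largest |e| is 2.3 at m = 40, residual 2.3.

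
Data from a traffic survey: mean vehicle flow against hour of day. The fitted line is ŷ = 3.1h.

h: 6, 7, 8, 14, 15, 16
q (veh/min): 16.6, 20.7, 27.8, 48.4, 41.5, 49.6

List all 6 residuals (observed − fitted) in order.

h=6: ŷ = 3.1·6 = 18.6; e = 16.6 − 18.6 = -2
h=7: ŷ = 3.1·7 = 21.7; e = 20.7 − 21.7 = -1
h=8: ŷ = 3.1·8 = 24.8; e = 27.8 − 24.8 = 3
h=14: ŷ = 3.1·14 = 43.4; e = 48.4 − 43.4 = 5
h=15: ŷ = 3.1·15 = 46.5; e = 41.5 − 46.5 = -5
h=16: ŷ = 3.1·16 = 49.6; e = 49.6 − 49.6 = 0

-2, -1, 3, 5, -5, 0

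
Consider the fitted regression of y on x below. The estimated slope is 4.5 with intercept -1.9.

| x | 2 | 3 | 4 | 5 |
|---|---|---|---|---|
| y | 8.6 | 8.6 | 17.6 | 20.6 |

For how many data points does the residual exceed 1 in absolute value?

3

x=2: ŷ = -1.9 + 4.5·2 = 7.1; r = 8.6 − 7.1 = 1.5
x=3: ŷ = -1.9 + 4.5·3 = 11.6; r = 8.6 − 11.6 = -3
x=4: ŷ = -1.9 + 4.5·4 = 16.1; r = 17.6 − 16.1 = 1.5
x=5: ŷ = -1.9 + 4.5·5 = 20.6; r = 20.6 − 20.6 = 0
|r| > 1: x=2 (|r|=1.5), x=3 (|r|=3), x=4 (|r|=1.5) → 3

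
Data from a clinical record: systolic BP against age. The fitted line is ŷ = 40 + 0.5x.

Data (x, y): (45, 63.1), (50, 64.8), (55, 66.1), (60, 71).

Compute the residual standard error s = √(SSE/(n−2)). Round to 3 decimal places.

s = 1.296

x=45: ŷ = 40 + 0.5·45 = 62.5; e = 63.1 − 62.5 = 0.6
x=50: ŷ = 40 + 0.5·50 = 65; e = 64.8 − 65 = -0.2
x=55: ŷ = 40 + 0.5·55 = 67.5; e = 66.1 − 67.5 = -1.4
x=60: ŷ = 40 + 0.5·60 = 70; e = 71 − 70 = 1
SSE = 0.36 + 0.04 + 1.96 + 1 = 3.36
s = √(3.36/2) = √1.68 ≈ 1.296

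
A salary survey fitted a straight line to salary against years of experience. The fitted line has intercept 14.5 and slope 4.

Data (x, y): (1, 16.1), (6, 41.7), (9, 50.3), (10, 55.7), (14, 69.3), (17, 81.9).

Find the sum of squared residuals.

x=1: ŷ = 14.5 + 4·1 = 18.5; e = 16.1 − 18.5 = -2.4
x=6: ŷ = 14.5 + 4·6 = 38.5; e = 41.7 − 38.5 = 3.2
x=9: ŷ = 14.5 + 4·9 = 50.5; e = 50.3 − 50.5 = -0.2
x=10: ŷ = 14.5 + 4·10 = 54.5; e = 55.7 − 54.5 = 1.2
x=14: ŷ = 14.5 + 4·14 = 70.5; e = 69.3 − 70.5 = -1.2
x=17: ŷ = 14.5 + 4·17 = 82.5; e = 81.9 − 82.5 = -0.6
SSE = 5.76 + 10.24 + 0.04 + 1.44 + 1.44 + 0.36 = 19.28

SSE = 19.28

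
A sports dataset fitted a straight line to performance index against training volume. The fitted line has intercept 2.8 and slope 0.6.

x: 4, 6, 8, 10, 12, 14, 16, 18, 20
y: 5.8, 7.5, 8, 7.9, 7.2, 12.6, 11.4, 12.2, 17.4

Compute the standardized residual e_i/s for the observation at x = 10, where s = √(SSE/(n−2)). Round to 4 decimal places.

x=4: ŷ = 2.8 + 0.6·4 = 5.2; e = 5.8 − 5.2 = 0.6
x=6: ŷ = 2.8 + 0.6·6 = 6.4; e = 7.5 − 6.4 = 1.1
x=8: ŷ = 2.8 + 0.6·8 = 7.6; e = 8 − 7.6 = 0.4
x=10: ŷ = 2.8 + 0.6·10 = 8.8; e = 7.9 − 8.8 = -0.9
x=12: ŷ = 2.8 + 0.6·12 = 10; e = 7.2 − 10 = -2.8
x=14: ŷ = 2.8 + 0.6·14 = 11.2; e = 12.6 − 11.2 = 1.4
x=16: ŷ = 2.8 + 0.6·16 = 12.4; e = 11.4 − 12.4 = -1
x=18: ŷ = 2.8 + 0.6·18 = 13.6; e = 12.2 − 13.6 = -1.4
x=20: ŷ = 2.8 + 0.6·20 = 14.8; e = 17.4 − 14.8 = 2.6
SSE = 0.36 + 1.21 + 0.16 + 0.81 + 7.84 + 1.96 + 1 + 1.96 + 6.76 = 22.06
s = √(22.06/7) = 1.77523
e/s = -0.9 / 1.77523 = -0.5070

-0.5070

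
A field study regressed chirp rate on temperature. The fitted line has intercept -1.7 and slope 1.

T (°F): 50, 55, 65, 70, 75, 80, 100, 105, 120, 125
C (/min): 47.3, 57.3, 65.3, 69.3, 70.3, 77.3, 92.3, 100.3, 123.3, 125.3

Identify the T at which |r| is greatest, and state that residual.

T=50: Ĉ = -1.7 + 50 = 48.3; r = 47.3 − 48.3 = -1
T=55: Ĉ = -1.7 + 55 = 53.3; r = 57.3 − 53.3 = 4
T=65: Ĉ = -1.7 + 65 = 63.3; r = 65.3 − 63.3 = 2
T=70: Ĉ = -1.7 + 70 = 68.3; r = 69.3 − 68.3 = 1
T=75: Ĉ = -1.7 + 75 = 73.3; r = 70.3 − 73.3 = -3
T=80: Ĉ = -1.7 + 80 = 78.3; r = 77.3 − 78.3 = -1
T=100: Ĉ = -1.7 + 100 = 98.3; r = 92.3 − 98.3 = -6
T=105: Ĉ = -1.7 + 105 = 103.3; r = 100.3 − 103.3 = -3
T=120: Ĉ = -1.7 + 120 = 118.3; r = 123.3 − 118.3 = 5
T=125: Ĉ = -1.7 + 125 = 123.3; r = 125.3 − 123.3 = 2
Largest |r| is 6 at T = 100, residual -6.

T = 100, r = -6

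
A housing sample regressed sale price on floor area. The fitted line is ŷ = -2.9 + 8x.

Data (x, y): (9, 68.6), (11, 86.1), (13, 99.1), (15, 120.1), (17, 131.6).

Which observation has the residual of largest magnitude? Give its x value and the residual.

x = 15, r = 3

x=9: ŷ = -2.9 + 8·9 = 69.1; r = 68.6 − 69.1 = -0.5
x=11: ŷ = -2.9 + 8·11 = 85.1; r = 86.1 − 85.1 = 1
x=13: ŷ = -2.9 + 8·13 = 101.1; r = 99.1 − 101.1 = -2
x=15: ŷ = -2.9 + 8·15 = 117.1; r = 120.1 − 117.1 = 3
x=17: ŷ = -2.9 + 8·17 = 133.1; r = 131.6 − 133.1 = -1.5
Largest |r| is 3 at x = 15, residual 3.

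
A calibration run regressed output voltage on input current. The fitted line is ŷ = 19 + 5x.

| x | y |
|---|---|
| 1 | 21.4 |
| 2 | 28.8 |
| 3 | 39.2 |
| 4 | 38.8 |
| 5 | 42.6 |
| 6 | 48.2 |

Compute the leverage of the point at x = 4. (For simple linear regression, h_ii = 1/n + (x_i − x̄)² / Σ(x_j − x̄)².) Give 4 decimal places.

h = 0.1810

x̄ = (1 + 2 + 3 + 4 + 5 + 6)/6 = 3.5
Σ(x − x̄)² = 6.25 + 2.25 + 0.25 + 0.25 + 2.25 + 6.25 = 17.5
h = 1/6 + (0.5)²/17.5 = 0.166667 + 0.0142857 = 0.1810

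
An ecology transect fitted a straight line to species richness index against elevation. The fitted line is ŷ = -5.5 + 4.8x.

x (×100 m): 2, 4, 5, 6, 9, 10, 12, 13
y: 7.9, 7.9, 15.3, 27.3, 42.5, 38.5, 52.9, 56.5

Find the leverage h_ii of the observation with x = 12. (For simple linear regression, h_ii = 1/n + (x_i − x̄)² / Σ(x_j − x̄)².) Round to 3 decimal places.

h = 0.299

x̄ = (2 + 4 + 5 + 6 + 9 + 10 + 12 + 13)/8 = 7.625
Σ(x − x̄)² = 31.6406 + 13.1406 + 6.89062 + 2.64062 + 1.89062 + 5.64062 + 19.1406 + 28.8906 = 109.875
h = 1/8 + (4.375)²/109.875 = 0.125 + 0.174204 = 0.299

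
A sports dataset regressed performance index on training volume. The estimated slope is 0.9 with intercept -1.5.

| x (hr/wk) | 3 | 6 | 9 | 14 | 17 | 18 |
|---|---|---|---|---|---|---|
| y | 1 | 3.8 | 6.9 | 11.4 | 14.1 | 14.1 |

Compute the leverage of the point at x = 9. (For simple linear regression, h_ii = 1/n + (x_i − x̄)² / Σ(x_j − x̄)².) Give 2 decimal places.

x̄ = (3 + 6 + 9 + 14 + 17 + 18)/6 = 11.1667
Σ(x − x̄)² = 66.6944 + 26.6944 + 4.69444 + 8.02778 + 34.0278 + 46.6944 = 186.833
h = 1/6 + (-2.16667)²/186.833 = 0.166667 + 0.0251264 = 0.19

h = 0.19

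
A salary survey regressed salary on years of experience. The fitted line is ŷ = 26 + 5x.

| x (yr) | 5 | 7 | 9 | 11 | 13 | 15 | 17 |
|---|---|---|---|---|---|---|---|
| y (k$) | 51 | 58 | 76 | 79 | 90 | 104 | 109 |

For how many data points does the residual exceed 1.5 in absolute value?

5

x=5: ŷ = 26 + 5·5 = 51; e = 51 − 51 = 0
x=7: ŷ = 26 + 5·7 = 61; e = 58 − 61 = -3
x=9: ŷ = 26 + 5·9 = 71; e = 76 − 71 = 5
x=11: ŷ = 26 + 5·11 = 81; e = 79 − 81 = -2
x=13: ŷ = 26 + 5·13 = 91; e = 90 − 91 = -1
x=15: ŷ = 26 + 5·15 = 101; e = 104 − 101 = 3
x=17: ŷ = 26 + 5·17 = 111; e = 109 − 111 = -2
|e| > 1.5: x=7 (|e|=3), x=9 (|e|=5), x=11 (|e|=2), x=15 (|e|=3), x=17 (|e|=2) → 5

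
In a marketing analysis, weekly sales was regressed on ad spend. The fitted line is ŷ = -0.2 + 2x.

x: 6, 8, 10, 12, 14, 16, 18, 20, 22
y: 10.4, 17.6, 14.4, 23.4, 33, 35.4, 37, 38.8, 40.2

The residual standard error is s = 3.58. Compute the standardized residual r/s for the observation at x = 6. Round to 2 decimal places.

-0.39

ŷ = -0.2 + 2·6 = 11.8
r = 10.4 − 11.8 = -1.4
r/s = -1.4 / 3.58 = -0.39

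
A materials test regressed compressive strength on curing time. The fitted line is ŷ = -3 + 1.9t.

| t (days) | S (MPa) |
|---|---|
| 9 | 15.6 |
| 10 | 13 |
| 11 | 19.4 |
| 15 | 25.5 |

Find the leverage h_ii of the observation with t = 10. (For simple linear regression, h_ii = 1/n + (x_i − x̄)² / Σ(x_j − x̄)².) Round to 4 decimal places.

t̄ = (9 + 10 + 11 + 15)/4 = 11.25
Σ(t − t̄)² = 5.0625 + 1.5625 + 0.0625 + 14.0625 = 20.75
h = 1/4 + (-1.25)²/20.75 = 0.25 + 0.0753012 = 0.3253

h = 0.3253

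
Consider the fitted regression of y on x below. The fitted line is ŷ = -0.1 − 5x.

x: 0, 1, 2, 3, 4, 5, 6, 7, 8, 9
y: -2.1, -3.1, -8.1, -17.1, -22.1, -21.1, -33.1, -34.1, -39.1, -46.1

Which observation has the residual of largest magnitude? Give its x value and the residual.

x = 5, e = 4

x=0: ŷ = -0.1 − 5·0 = -0.1; e = -2.1 − (-0.1) = -2
x=1: ŷ = -0.1 − 5·1 = -5.1; e = -3.1 − (-5.1) = 2
x=2: ŷ = -0.1 − 5·2 = -10.1; e = -8.1 − (-10.1) = 2
x=3: ŷ = -0.1 − 5·3 = -15.1; e = -17.1 − (-15.1) = -2
x=4: ŷ = -0.1 − 5·4 = -20.1; e = -22.1 − (-20.1) = -2
x=5: ŷ = -0.1 − 5·5 = -25.1; e = -21.1 − (-25.1) = 4
x=6: ŷ = -0.1 − 5·6 = -30.1; e = -33.1 − (-30.1) = -3
x=7: ŷ = -0.1 − 5·7 = -35.1; e = -34.1 − (-35.1) = 1
x=8: ŷ = -0.1 − 5·8 = -40.1; e = -39.1 − (-40.1) = 1
x=9: ŷ = -0.1 − 5·9 = -45.1; e = -46.1 − (-45.1) = -1
Largest |e| is 4 at x = 5, residual 4.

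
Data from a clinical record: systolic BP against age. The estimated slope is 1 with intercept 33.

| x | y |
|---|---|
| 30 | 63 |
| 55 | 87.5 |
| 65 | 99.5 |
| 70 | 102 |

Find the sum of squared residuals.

x=30: ŷ = 33 + 30 = 63; r = 63 − 63 = 0
x=55: ŷ = 33 + 55 = 88; r = 87.5 − 88 = -0.5
x=65: ŷ = 33 + 65 = 98; r = 99.5 − 98 = 1.5
x=70: ŷ = 33 + 70 = 103; r = 102 − 103 = -1
SSE = 0 + 0.25 + 2.25 + 1 = 3.5

SSE = 3.5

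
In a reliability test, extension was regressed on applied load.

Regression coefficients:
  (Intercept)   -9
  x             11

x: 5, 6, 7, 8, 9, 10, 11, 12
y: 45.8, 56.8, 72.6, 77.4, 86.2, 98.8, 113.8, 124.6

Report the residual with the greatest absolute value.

x=5: ŷ = -9 + 11·5 = 46; e = 45.8 − 46 = -0.2
x=6: ŷ = -9 + 11·6 = 57; e = 56.8 − 57 = -0.2
x=7: ŷ = -9 + 11·7 = 68; e = 72.6 − 68 = 4.6
x=8: ŷ = -9 + 11·8 = 79; e = 77.4 − 79 = -1.6
x=9: ŷ = -9 + 11·9 = 90; e = 86.2 − 90 = -3.8
x=10: ŷ = -9 + 11·10 = 101; e = 98.8 − 101 = -2.2
x=11: ŷ = -9 + 11·11 = 112; e = 113.8 − 112 = 1.8
x=12: ŷ = -9 + 11·12 = 123; e = 124.6 − 123 = 1.6
Largest |e| is 4.6 at x = 7, residual 4.6.

e = 4.6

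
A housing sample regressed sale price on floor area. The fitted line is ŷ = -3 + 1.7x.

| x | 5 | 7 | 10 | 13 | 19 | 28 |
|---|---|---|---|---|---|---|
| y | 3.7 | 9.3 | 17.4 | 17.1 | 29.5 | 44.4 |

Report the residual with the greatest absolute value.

r = 3.4

x=5: ŷ = -3 + 1.7·5 = 5.5; r = 3.7 − 5.5 = -1.8
x=7: ŷ = -3 + 1.7·7 = 8.9; r = 9.3 − 8.9 = 0.4
x=10: ŷ = -3 + 1.7·10 = 14; r = 17.4 − 14 = 3.4
x=13: ŷ = -3 + 1.7·13 = 19.1; r = 17.1 − 19.1 = -2
x=19: ŷ = -3 + 1.7·19 = 29.3; r = 29.5 − 29.3 = 0.2
x=28: ŷ = -3 + 1.7·28 = 44.6; r = 44.4 − 44.6 = -0.2
Largest |r| is 3.4 at x = 10, residual 3.4.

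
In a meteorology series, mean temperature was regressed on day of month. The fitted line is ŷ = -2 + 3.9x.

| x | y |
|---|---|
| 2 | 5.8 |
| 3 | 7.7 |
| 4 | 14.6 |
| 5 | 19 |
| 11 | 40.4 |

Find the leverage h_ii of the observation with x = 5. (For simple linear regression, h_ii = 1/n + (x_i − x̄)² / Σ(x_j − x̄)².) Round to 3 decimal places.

h = 0.200

x̄ = (2 + 3 + 4 + 5 + 11)/5 = 5
Σ(x − x̄)² = 9 + 4 + 1 + 0 + 36 = 50
h = 1/5 + (0)²/50 = 0.2 + 0 = 0.200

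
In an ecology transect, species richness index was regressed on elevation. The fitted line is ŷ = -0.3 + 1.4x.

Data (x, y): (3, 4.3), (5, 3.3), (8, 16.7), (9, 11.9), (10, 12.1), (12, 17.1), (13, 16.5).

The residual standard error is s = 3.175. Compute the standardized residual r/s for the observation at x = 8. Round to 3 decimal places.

1.827

ŷ = -0.3 + 1.4·8 = 10.9
r = 16.7 − 10.9 = 5.8
r/s = 5.8 / 3.175 = 1.827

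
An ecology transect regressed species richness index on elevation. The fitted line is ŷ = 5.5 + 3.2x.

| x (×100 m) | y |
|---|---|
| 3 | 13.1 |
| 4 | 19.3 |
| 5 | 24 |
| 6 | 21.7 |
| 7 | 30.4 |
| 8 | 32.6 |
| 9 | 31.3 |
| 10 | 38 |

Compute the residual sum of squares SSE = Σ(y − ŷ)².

x=3: ŷ = 5.5 + 3.2·3 = 15.1; r = 13.1 − 15.1 = -2
x=4: ŷ = 5.5 + 3.2·4 = 18.3; r = 19.3 − 18.3 = 1
x=5: ŷ = 5.5 + 3.2·5 = 21.5; r = 24 − 21.5 = 2.5
x=6: ŷ = 5.5 + 3.2·6 = 24.7; r = 21.7 − 24.7 = -3
x=7: ŷ = 5.5 + 3.2·7 = 27.9; r = 30.4 − 27.9 = 2.5
x=8: ŷ = 5.5 + 3.2·8 = 31.1; r = 32.6 − 31.1 = 1.5
x=9: ŷ = 5.5 + 3.2·9 = 34.3; r = 31.3 − 34.3 = -3
x=10: ŷ = 5.5 + 3.2·10 = 37.5; r = 38 − 37.5 = 0.5
SSE = 4 + 1 + 6.25 + 9 + 6.25 + 2.25 + 9 + 0.25 = 38

SSE = 38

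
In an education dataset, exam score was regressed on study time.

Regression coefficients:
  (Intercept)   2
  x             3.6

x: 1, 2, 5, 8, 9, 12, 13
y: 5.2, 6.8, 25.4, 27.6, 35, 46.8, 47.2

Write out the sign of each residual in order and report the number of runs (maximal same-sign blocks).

5 runs

x=1: ŷ = 2 + 3.6·1 = 5.6; e = 5.2 − 5.6 = -0.4
x=2: ŷ = 2 + 3.6·2 = 9.2; e = 6.8 − 9.2 = -2.4
x=5: ŷ = 2 + 3.6·5 = 20; e = 25.4 − 20 = 5.4
x=8: ŷ = 2 + 3.6·8 = 30.8; e = 27.6 − 30.8 = -3.2
x=9: ŷ = 2 + 3.6·9 = 34.4; e = 35 − 34.4 = 0.6
x=12: ŷ = 2 + 3.6·12 = 45.2; e = 46.8 − 45.2 = 1.6
x=13: ŷ = 2 + 3.6·13 = 48.8; e = 47.2 − 48.8 = -1.6
Signs: − − + − + + −
Runs: −×2, +×1, −×1, +×2, −×1 → 5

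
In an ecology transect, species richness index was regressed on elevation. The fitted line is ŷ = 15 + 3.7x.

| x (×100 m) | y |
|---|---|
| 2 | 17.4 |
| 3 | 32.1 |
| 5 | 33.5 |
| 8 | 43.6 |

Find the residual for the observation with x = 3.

ŷ = 15 + 3.7·3 = 26.1
e = 32.1 − 26.1 = 6

e = 6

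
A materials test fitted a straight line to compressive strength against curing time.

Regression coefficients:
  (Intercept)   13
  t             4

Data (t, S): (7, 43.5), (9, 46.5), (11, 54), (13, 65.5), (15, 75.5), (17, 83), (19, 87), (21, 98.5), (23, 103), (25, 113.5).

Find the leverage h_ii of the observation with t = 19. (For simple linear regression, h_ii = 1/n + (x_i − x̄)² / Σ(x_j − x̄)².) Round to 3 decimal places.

h = 0.127

t̄ = (7 + 9 + 11 + 13 + 15 + 17 + 19 + 21 + 23 + 25)/10 = 16
Σ(t − t̄)² = 81 + 49 + 25 + 9 + 1 + 1 + 9 + 25 + 49 + 81 = 330
h = 1/10 + (3)²/330 = 0.1 + 0.0272727 = 0.127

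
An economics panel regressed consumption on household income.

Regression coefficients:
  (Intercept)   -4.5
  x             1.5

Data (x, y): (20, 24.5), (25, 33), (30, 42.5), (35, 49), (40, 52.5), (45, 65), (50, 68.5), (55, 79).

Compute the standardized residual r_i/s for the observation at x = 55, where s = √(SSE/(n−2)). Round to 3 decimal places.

0.500

x=20: ŷ = -4.5 + 1.5·20 = 25.5; r = 24.5 − 25.5 = -1
x=25: ŷ = -4.5 + 1.5·25 = 33; r = 33 − 33 = 0
x=30: ŷ = -4.5 + 1.5·30 = 40.5; r = 42.5 − 40.5 = 2
x=35: ŷ = -4.5 + 1.5·35 = 48; r = 49 − 48 = 1
x=40: ŷ = -4.5 + 1.5·40 = 55.5; r = 52.5 − 55.5 = -3
x=45: ŷ = -4.5 + 1.5·45 = 63; r = 65 − 63 = 2
x=50: ŷ = -4.5 + 1.5·50 = 70.5; r = 68.5 − 70.5 = -2
x=55: ŷ = -4.5 + 1.5·55 = 78; r = 79 − 78 = 1
SSE = 1 + 0 + 4 + 1 + 9 + 4 + 4 + 1 = 24
s = √(24/6) = 2
r/s = 1 / 2 = 0.500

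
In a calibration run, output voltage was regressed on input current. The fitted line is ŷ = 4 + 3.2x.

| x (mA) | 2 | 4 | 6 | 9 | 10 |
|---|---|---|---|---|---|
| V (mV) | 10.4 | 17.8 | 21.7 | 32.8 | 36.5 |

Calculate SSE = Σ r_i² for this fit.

x=2: ŷ = 4 + 3.2·2 = 10.4; r = 10.4 − 10.4 = 0
x=4: ŷ = 4 + 3.2·4 = 16.8; r = 17.8 − 16.8 = 1
x=6: ŷ = 4 + 3.2·6 = 23.2; r = 21.7 − 23.2 = -1.5
x=9: ŷ = 4 + 3.2·9 = 32.8; r = 32.8 − 32.8 = 0
x=10: ŷ = 4 + 3.2·10 = 36; r = 36.5 − 36 = 0.5
SSE = 0 + 1 + 2.25 + 0 + 0.25 = 3.5

SSE = 3.5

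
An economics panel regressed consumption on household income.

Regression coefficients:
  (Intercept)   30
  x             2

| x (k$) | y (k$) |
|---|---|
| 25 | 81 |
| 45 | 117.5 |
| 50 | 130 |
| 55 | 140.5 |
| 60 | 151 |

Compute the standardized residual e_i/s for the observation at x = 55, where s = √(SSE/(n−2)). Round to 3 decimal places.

0.297

x=25: ŷ = 30 + 2·25 = 80; e = 81 − 80 = 1
x=45: ŷ = 30 + 2·45 = 120; e = 117.5 − 120 = -2.5
x=50: ŷ = 30 + 2·50 = 130; e = 130 − 130 = 0
x=55: ŷ = 30 + 2·55 = 140; e = 140.5 − 140 = 0.5
x=60: ŷ = 30 + 2·60 = 150; e = 151 − 150 = 1
SSE = 1 + 6.25 + 0 + 0.25 + 1 = 8.5
s = √(8.5/3) = 1.68325
e/s = 0.5 / 1.68325 = 0.297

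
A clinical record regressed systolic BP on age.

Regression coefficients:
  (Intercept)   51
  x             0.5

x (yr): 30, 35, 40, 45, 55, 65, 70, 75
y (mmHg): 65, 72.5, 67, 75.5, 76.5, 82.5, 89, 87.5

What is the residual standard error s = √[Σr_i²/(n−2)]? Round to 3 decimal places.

x=30: ŷ = 51 + 0.5·30 = 66; r = 65 − 66 = -1
x=35: ŷ = 51 + 0.5·35 = 68.5; r = 72.5 − 68.5 = 4
x=40: ŷ = 51 + 0.5·40 = 71; r = 67 − 71 = -4
x=45: ŷ = 51 + 0.5·45 = 73.5; r = 75.5 − 73.5 = 2
x=55: ŷ = 51 + 0.5·55 = 78.5; r = 76.5 − 78.5 = -2
x=65: ŷ = 51 + 0.5·65 = 83.5; r = 82.5 − 83.5 = -1
x=70: ŷ = 51 + 0.5·70 = 86; r = 89 − 86 = 3
x=75: ŷ = 51 + 0.5·75 = 88.5; r = 87.5 − 88.5 = -1
SSE = 1 + 16 + 16 + 4 + 4 + 1 + 9 + 1 = 52
s = √(52/6) = √8.66667 ≈ 2.944

s = 2.944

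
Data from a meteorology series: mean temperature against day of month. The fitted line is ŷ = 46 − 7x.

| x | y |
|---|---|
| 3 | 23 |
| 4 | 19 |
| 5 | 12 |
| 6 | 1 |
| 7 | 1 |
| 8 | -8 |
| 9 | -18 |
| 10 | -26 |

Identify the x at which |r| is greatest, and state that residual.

x=3: ŷ = 46 − 7·3 = 25; r = 23 − 25 = -2
x=4: ŷ = 46 − 7·4 = 18; r = 19 − 18 = 1
x=5: ŷ = 46 − 7·5 = 11; r = 12 − 11 = 1
x=6: ŷ = 46 − 7·6 = 4; r = 1 − 4 = -3
x=7: ŷ = 46 − 7·7 = -3; r = 1 − (-3) = 4
x=8: ŷ = 46 − 7·8 = -10; r = -8 − (-10) = 2
x=9: ŷ = 46 − 7·9 = -17; r = -18 − (-17) = -1
x=10: ŷ = 46 − 7·10 = -24; r = -26 − (-24) = -2
Largest |r| is 4 at x = 7, residual 4.

x = 7, r = 4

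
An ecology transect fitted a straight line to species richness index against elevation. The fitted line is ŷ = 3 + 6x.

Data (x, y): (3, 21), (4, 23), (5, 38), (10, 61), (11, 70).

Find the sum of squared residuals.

x=3: ŷ = 3 + 6·3 = 21; e = 21 − 21 = 0
x=4: ŷ = 3 + 6·4 = 27; e = 23 − 27 = -4
x=5: ŷ = 3 + 6·5 = 33; e = 38 − 33 = 5
x=10: ŷ = 3 + 6·10 = 63; e = 61 − 63 = -2
x=11: ŷ = 3 + 6·11 = 69; e = 70 − 69 = 1
SSE = 0 + 16 + 25 + 4 + 1 = 46

SSE = 46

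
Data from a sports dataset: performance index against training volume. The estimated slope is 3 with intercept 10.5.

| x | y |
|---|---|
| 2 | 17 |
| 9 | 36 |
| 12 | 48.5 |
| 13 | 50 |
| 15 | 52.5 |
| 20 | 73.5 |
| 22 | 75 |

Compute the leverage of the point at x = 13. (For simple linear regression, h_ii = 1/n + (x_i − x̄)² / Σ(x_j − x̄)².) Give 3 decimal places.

h = 0.143

x̄ = (2 + 9 + 12 + 13 + 15 + 20 + 22)/7 = 13.2857
Σ(x − x̄)² = 127.367 + 18.3673 + 1.65306 + 0.0816327 + 2.93878 + 45.0816 + 75.9388 = 271.429
h = 1/7 + (-0.285714)²/271.429 = 0.142857 + 0.000300752 = 0.143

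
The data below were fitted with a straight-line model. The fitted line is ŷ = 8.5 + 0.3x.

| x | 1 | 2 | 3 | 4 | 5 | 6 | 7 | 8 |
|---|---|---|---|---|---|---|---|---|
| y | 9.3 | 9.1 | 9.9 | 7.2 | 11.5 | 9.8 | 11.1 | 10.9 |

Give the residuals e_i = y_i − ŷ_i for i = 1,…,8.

0.5, 0, 0.5, -2.5, 1.5, -0.5, 0.5, 0

x=1: ŷ = 8.5 + 0.3·1 = 8.8; e = 9.3 − 8.8 = 0.5
x=2: ŷ = 8.5 + 0.3·2 = 9.1; e = 9.1 − 9.1 = 0
x=3: ŷ = 8.5 + 0.3·3 = 9.4; e = 9.9 − 9.4 = 0.5
x=4: ŷ = 8.5 + 0.3·4 = 9.7; e = 7.2 − 9.7 = -2.5
x=5: ŷ = 8.5 + 0.3·5 = 10; e = 11.5 − 10 = 1.5
x=6: ŷ = 8.5 + 0.3·6 = 10.3; e = 9.8 − 10.3 = -0.5
x=7: ŷ = 8.5 + 0.3·7 = 10.6; e = 11.1 − 10.6 = 0.5
x=8: ŷ = 8.5 + 0.3·8 = 10.9; e = 10.9 − 10.9 = 0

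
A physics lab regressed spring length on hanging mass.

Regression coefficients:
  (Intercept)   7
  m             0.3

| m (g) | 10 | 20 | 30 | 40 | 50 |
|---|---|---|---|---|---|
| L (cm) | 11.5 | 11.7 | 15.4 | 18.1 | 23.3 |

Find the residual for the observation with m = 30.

e = -0.6

L̂ = 7 + 0.3·30 = 16
e = 15.4 − 16 = -0.6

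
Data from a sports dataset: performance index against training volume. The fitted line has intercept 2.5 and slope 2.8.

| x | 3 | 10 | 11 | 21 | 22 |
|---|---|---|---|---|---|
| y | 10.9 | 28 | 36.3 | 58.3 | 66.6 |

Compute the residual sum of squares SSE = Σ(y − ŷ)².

SSE = 30.5

x=3: ŷ = 2.5 + 2.8·3 = 10.9; e = 10.9 − 10.9 = 0
x=10: ŷ = 2.5 + 2.8·10 = 30.5; e = 28 − 30.5 = -2.5
x=11: ŷ = 2.5 + 2.8·11 = 33.3; e = 36.3 − 33.3 = 3
x=21: ŷ = 2.5 + 2.8·21 = 61.3; e = 58.3 − 61.3 = -3
x=22: ŷ = 2.5 + 2.8·22 = 64.1; e = 66.6 − 64.1 = 2.5
SSE = 0 + 6.25 + 9 + 9 + 6.25 = 30.5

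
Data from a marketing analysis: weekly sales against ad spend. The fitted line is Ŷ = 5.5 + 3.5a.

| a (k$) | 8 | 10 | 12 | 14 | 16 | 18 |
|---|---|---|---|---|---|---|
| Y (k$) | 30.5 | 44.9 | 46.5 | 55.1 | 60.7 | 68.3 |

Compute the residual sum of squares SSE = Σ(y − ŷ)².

SSE = 30.4

a=8: Ŷ = 5.5 + 3.5·8 = 33.5; e = 30.5 − 33.5 = -3
a=10: Ŷ = 5.5 + 3.5·10 = 40.5; e = 44.9 − 40.5 = 4.4
a=12: Ŷ = 5.5 + 3.5·12 = 47.5; e = 46.5 − 47.5 = -1
a=14: Ŷ = 5.5 + 3.5·14 = 54.5; e = 55.1 − 54.5 = 0.6
a=16: Ŷ = 5.5 + 3.5·16 = 61.5; e = 60.7 − 61.5 = -0.8
a=18: Ŷ = 5.5 + 3.5·18 = 68.5; e = 68.3 − 68.5 = -0.2
SSE = 9 + 19.36 + 1 + 0.36 + 0.64 + 0.04 = 30.4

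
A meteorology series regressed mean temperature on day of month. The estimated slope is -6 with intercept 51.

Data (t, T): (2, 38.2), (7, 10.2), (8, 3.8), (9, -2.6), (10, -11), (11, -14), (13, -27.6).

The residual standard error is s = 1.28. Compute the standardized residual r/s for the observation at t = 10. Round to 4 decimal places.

ŷ = 51 − 6·10 = -9
r = -11 − (-9) = -2
r/s = -2 / 1.28 = -1.5625

-1.5625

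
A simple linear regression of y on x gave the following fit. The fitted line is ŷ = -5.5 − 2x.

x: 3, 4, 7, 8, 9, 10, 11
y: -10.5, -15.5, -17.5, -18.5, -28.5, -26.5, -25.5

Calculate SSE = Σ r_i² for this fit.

SSE = 48

x=3: ŷ = -5.5 − 2·3 = -11.5; r = -10.5 − (-11.5) = 1
x=4: ŷ = -5.5 − 2·4 = -13.5; r = -15.5 − (-13.5) = -2
x=7: ŷ = -5.5 − 2·7 = -19.5; r = -17.5 − (-19.5) = 2
x=8: ŷ = -5.5 − 2·8 = -21.5; r = -18.5 − (-21.5) = 3
x=9: ŷ = -5.5 − 2·9 = -23.5; r = -28.5 − (-23.5) = -5
x=10: ŷ = -5.5 − 2·10 = -25.5; r = -26.5 − (-25.5) = -1
x=11: ŷ = -5.5 − 2·11 = -27.5; r = -25.5 − (-27.5) = 2
SSE = 1 + 4 + 4 + 9 + 25 + 1 + 4 = 48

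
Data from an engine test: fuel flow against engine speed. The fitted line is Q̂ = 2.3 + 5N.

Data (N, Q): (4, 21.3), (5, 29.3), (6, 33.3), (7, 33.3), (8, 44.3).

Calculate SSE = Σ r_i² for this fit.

N=4: Q̂ = 2.3 + 5·4 = 22.3; r = 21.3 − 22.3 = -1
N=5: Q̂ = 2.3 + 5·5 = 27.3; r = 29.3 − 27.3 = 2
N=6: Q̂ = 2.3 + 5·6 = 32.3; r = 33.3 − 32.3 = 1
N=7: Q̂ = 2.3 + 5·7 = 37.3; r = 33.3 − 37.3 = -4
N=8: Q̂ = 2.3 + 5·8 = 42.3; r = 44.3 − 42.3 = 2
SSE = 1 + 4 + 1 + 16 + 4 = 26

SSE = 26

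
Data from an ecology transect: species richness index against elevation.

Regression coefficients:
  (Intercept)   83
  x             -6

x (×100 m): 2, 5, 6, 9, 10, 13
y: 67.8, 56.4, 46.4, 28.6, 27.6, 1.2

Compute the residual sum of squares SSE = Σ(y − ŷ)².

x=2: ŷ = 83 − 6·2 = 71; e = 67.8 − 71 = -3.2
x=5: ŷ = 83 − 6·5 = 53; e = 56.4 − 53 = 3.4
x=6: ŷ = 83 − 6·6 = 47; e = 46.4 − 47 = -0.6
x=9: ŷ = 83 − 6·9 = 29; e = 28.6 − 29 = -0.4
x=10: ŷ = 83 − 6·10 = 23; e = 27.6 − 23 = 4.6
x=13: ŷ = 83 − 6·13 = 5; e = 1.2 − 5 = -3.8
SSE = 10.24 + 11.56 + 0.36 + 0.16 + 21.16 + 14.44 = 57.92

SSE = 57.92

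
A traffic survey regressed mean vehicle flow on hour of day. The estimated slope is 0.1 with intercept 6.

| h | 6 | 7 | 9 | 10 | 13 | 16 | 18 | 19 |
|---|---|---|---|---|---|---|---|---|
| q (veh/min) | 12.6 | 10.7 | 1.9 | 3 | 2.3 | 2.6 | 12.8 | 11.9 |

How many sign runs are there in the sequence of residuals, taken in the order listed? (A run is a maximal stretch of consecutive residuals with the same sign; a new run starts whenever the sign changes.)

3 runs

h=6: ŷ = 6 + 0.1·6 = 6.6; e = 12.6 − 6.6 = 6
h=7: ŷ = 6 + 0.1·7 = 6.7; e = 10.7 − 6.7 = 4
h=9: ŷ = 6 + 0.1·9 = 6.9; e = 1.9 − 6.9 = -5
h=10: ŷ = 6 + 0.1·10 = 7; e = 3 − 7 = -4
h=13: ŷ = 6 + 0.1·13 = 7.3; e = 2.3 − 7.3 = -5
h=16: ŷ = 6 + 0.1·16 = 7.6; e = 2.6 − 7.6 = -5
h=18: ŷ = 6 + 0.1·18 = 7.8; e = 12.8 − 7.8 = 5
h=19: ŷ = 6 + 0.1·19 = 7.9; e = 11.9 − 7.9 = 4
Signs: + + − − − − + +
Runs: +×2, −×4, +×2 → 3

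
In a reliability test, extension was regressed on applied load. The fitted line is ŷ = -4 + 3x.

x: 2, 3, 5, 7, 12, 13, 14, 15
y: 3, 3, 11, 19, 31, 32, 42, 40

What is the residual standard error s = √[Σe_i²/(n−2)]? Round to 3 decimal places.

x=2: ŷ = -4 + 3·2 = 2; e = 3 − 2 = 1
x=3: ŷ = -4 + 3·3 = 5; e = 3 − 5 = -2
x=5: ŷ = -4 + 3·5 = 11; e = 11 − 11 = 0
x=7: ŷ = -4 + 3·7 = 17; e = 19 − 17 = 2
x=12: ŷ = -4 + 3·12 = 32; e = 31 − 32 = -1
x=13: ŷ = -4 + 3·13 = 35; e = 32 − 35 = -3
x=14: ŷ = -4 + 3·14 = 38; e = 42 − 38 = 4
x=15: ŷ = -4 + 3·15 = 41; e = 40 − 41 = -1
SSE = 1 + 4 + 0 + 4 + 1 + 9 + 16 + 1 = 36
s = √(36/6) = √6 ≈ 2.449

s = 2.449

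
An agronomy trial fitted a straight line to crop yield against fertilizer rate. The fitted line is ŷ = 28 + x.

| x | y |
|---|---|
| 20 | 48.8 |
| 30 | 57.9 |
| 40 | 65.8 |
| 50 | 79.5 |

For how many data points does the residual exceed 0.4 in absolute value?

x=20: ŷ = 28 + 20 = 48; r = 48.8 − 48 = 0.8
x=30: ŷ = 28 + 30 = 58; r = 57.9 − 58 = -0.1
x=40: ŷ = 28 + 40 = 68; r = 65.8 − 68 = -2.2
x=50: ŷ = 28 + 50 = 78; r = 79.5 − 78 = 1.5
|r| > 0.4: x=20 (|r|=0.8), x=40 (|r|=2.2), x=50 (|r|=1.5) → 3

3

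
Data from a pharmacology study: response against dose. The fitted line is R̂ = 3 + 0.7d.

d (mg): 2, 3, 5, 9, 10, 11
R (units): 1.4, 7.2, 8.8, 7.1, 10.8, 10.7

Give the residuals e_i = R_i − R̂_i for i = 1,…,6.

-3, 2.1, 2.3, -2.2, 0.8, 0

d=2: R̂ = 3 + 0.7·2 = 4.4; e = 1.4 − 4.4 = -3
d=3: R̂ = 3 + 0.7·3 = 5.1; e = 7.2 − 5.1 = 2.1
d=5: R̂ = 3 + 0.7·5 = 6.5; e = 8.8 − 6.5 = 2.3
d=9: R̂ = 3 + 0.7·9 = 9.3; e = 7.1 − 9.3 = -2.2
d=10: R̂ = 3 + 0.7·10 = 10; e = 10.8 − 10 = 0.8
d=11: R̂ = 3 + 0.7·11 = 10.7; e = 10.7 − 10.7 = 0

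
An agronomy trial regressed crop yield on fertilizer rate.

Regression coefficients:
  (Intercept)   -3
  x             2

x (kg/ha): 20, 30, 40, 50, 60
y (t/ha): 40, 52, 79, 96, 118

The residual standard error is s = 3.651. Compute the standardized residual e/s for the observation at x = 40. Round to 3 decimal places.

0.548

ŷ = -3 + 2·40 = 77
e = 79 − 77 = 2
e/s = 2 / 3.651 = 0.548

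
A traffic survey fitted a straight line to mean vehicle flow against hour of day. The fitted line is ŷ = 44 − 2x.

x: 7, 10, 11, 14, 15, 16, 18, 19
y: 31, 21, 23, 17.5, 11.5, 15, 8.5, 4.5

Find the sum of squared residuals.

x=7: ŷ = 44 − 2·7 = 30; r = 31 − 30 = 1
x=10: ŷ = 44 − 2·10 = 24; r = 21 − 24 = -3
x=11: ŷ = 44 − 2·11 = 22; r = 23 − 22 = 1
x=14: ŷ = 44 − 2·14 = 16; r = 17.5 − 16 = 1.5
x=15: ŷ = 44 − 2·15 = 14; r = 11.5 − 14 = -2.5
x=16: ŷ = 44 − 2·16 = 12; r = 15 − 12 = 3
x=18: ŷ = 44 − 2·18 = 8; r = 8.5 − 8 = 0.5
x=19: ŷ = 44 − 2·19 = 6; r = 4.5 − 6 = -1.5
SSE = 1 + 9 + 1 + 2.25 + 6.25 + 9 + 0.25 + 2.25 = 31

SSE = 31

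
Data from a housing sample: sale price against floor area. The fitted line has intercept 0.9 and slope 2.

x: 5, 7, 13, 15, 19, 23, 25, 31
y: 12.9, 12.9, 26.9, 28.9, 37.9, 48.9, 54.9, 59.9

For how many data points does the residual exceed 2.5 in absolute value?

2

x=5: ŷ = 0.9 + 2·5 = 10.9; e = 12.9 − 10.9 = 2
x=7: ŷ = 0.9 + 2·7 = 14.9; e = 12.9 − 14.9 = -2
x=13: ŷ = 0.9 + 2·13 = 26.9; e = 26.9 − 26.9 = 0
x=15: ŷ = 0.9 + 2·15 = 30.9; e = 28.9 − 30.9 = -2
x=19: ŷ = 0.9 + 2·19 = 38.9; e = 37.9 − 38.9 = -1
x=23: ŷ = 0.9 + 2·23 = 46.9; e = 48.9 − 46.9 = 2
x=25: ŷ = 0.9 + 2·25 = 50.9; e = 54.9 − 50.9 = 4
x=31: ŷ = 0.9 + 2·31 = 62.9; e = 59.9 − 62.9 = -3
|e| > 2.5: x=25 (|e|=4), x=31 (|e|=3) → 2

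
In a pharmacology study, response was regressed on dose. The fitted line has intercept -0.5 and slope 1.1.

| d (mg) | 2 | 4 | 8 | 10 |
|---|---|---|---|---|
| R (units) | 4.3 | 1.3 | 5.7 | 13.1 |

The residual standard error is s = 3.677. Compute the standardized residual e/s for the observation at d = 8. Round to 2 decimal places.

-0.71

R̂ = -0.5 + 1.1·8 = 8.3
e = 5.7 − 8.3 = -2.6
e/s = -2.6 / 3.677 = -0.71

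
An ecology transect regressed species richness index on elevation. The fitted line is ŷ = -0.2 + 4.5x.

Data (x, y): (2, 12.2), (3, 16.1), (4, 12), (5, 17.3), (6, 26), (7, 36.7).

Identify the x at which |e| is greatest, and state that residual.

x = 4, e = -5.8

x=2: ŷ = -0.2 + 4.5·2 = 8.8; e = 12.2 − 8.8 = 3.4
x=3: ŷ = -0.2 + 4.5·3 = 13.3; e = 16.1 − 13.3 = 2.8
x=4: ŷ = -0.2 + 4.5·4 = 17.8; e = 12 − 17.8 = -5.8
x=5: ŷ = -0.2 + 4.5·5 = 22.3; e = 17.3 − 22.3 = -5
x=6: ŷ = -0.2 + 4.5·6 = 26.8; e = 26 − 26.8 = -0.8
x=7: ŷ = -0.2 + 4.5·7 = 31.3; e = 36.7 − 31.3 = 5.4
Largest |e| is 5.8 at x = 4, residual -5.8.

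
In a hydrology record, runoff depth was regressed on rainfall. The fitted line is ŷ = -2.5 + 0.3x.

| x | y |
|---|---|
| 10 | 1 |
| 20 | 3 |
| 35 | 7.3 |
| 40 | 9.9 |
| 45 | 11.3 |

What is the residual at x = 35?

ŷ = -2.5 + 0.3·35 = 8
r = 7.3 − 8 = -0.7

r = -0.7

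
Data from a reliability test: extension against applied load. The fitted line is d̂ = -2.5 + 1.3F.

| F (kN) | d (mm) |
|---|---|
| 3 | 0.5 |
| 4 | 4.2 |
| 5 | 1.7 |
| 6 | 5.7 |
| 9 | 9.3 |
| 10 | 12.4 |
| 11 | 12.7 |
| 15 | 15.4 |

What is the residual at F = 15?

r = -1.6

d̂ = -2.5 + 1.3·15 = 17
r = 15.4 − 17 = -1.6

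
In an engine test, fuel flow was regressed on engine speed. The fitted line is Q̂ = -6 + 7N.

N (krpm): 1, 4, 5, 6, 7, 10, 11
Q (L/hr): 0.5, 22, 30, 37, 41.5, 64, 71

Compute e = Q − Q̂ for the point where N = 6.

Q̂ = -6 + 7·6 = 36
e = 37 − 36 = 1

e = 1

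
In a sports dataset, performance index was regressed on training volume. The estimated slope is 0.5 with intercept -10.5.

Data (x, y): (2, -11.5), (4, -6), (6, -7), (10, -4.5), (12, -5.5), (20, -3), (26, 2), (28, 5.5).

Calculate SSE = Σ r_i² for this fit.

SSE = 23

x=2: ŷ = -10.5 + 0.5·2 = -9.5; r = -11.5 − (-9.5) = -2
x=4: ŷ = -10.5 + 0.5·4 = -8.5; r = -6 − (-8.5) = 2.5
x=6: ŷ = -10.5 + 0.5·6 = -7.5; r = -7 − (-7.5) = 0.5
x=10: ŷ = -10.5 + 0.5·10 = -5.5; r = -4.5 − (-5.5) = 1
x=12: ŷ = -10.5 + 0.5·12 = -4.5; r = -5.5 − (-4.5) = -1
x=20: ŷ = -10.5 + 0.5·20 = -0.5; r = -3 − (-0.5) = -2.5
x=26: ŷ = -10.5 + 0.5·26 = 2.5; r = 2 − 2.5 = -0.5
x=28: ŷ = -10.5 + 0.5·28 = 3.5; r = 5.5 − 3.5 = 2
SSE = 4 + 6.25 + 0.25 + 1 + 1 + 6.25 + 0.25 + 4 = 23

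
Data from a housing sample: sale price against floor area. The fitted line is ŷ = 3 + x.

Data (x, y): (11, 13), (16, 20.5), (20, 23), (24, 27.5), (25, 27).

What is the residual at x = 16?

ŷ = 3 + 16 = 19
e = 20.5 − 19 = 1.5

e = 1.5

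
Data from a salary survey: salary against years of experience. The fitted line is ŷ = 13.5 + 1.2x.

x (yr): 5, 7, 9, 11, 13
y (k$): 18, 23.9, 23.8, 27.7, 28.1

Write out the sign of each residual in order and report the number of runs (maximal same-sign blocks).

5 runs

x=5: ŷ = 13.5 + 1.2·5 = 19.5; e = 18 − 19.5 = -1.5
x=7: ŷ = 13.5 + 1.2·7 = 21.9; e = 23.9 − 21.9 = 2
x=9: ŷ = 13.5 + 1.2·9 = 24.3; e = 23.8 − 24.3 = -0.5
x=11: ŷ = 13.5 + 1.2·11 = 26.7; e = 27.7 − 26.7 = 1
x=13: ŷ = 13.5 + 1.2·13 = 29.1; e = 28.1 − 29.1 = -1
Signs: − + − + −
Runs: −×1, +×1, −×1, +×1, −×1 → 5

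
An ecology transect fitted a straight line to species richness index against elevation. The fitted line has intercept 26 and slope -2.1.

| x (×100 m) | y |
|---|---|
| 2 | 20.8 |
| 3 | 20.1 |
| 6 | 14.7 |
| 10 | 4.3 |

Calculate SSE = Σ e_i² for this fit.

SSE = 3.34

x=2: ŷ = 26 − 2.1·2 = 21.8; e = 20.8 − 21.8 = -1
x=3: ŷ = 26 − 2.1·3 = 19.7; e = 20.1 − 19.7 = 0.4
x=6: ŷ = 26 − 2.1·6 = 13.4; e = 14.7 − 13.4 = 1.3
x=10: ŷ = 26 − 2.1·10 = 5; e = 4.3 − 5 = -0.7
SSE = 1 + 0.16 + 1.69 + 0.49 = 3.34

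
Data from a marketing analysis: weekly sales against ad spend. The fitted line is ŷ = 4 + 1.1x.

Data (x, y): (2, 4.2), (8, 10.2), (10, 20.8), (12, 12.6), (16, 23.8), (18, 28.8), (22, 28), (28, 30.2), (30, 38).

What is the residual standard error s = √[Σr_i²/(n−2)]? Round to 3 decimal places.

x=2: ŷ = 4 + 1.1·2 = 6.2; r = 4.2 − 6.2 = -2
x=8: ŷ = 4 + 1.1·8 = 12.8; r = 10.2 − 12.8 = -2.6
x=10: ŷ = 4 + 1.1·10 = 15; r = 20.8 − 15 = 5.8
x=12: ŷ = 4 + 1.1·12 = 17.2; r = 12.6 − 17.2 = -4.6
x=16: ŷ = 4 + 1.1·16 = 21.6; r = 23.8 − 21.6 = 2.2
x=18: ŷ = 4 + 1.1·18 = 23.8; r = 28.8 − 23.8 = 5
x=22: ŷ = 4 + 1.1·22 = 28.2; r = 28 − 28.2 = -0.2
x=28: ŷ = 4 + 1.1·28 = 34.8; r = 30.2 − 34.8 = -4.6
x=30: ŷ = 4 + 1.1·30 = 37; r = 38 − 37 = 1
SSE = 4 + 6.76 + 33.64 + 21.16 + 4.84 + 25 + 0.04 + 21.16 + 1 = 117.6
s = √(117.6/7) = √16.8 ≈ 4.099

s = 4.099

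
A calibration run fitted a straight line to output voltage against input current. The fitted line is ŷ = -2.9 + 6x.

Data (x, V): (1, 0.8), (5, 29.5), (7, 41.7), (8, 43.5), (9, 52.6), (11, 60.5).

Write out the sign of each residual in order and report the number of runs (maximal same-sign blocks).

5 runs

x=1: ŷ = -2.9 + 6·1 = 3.1; r = 0.8 − 3.1 = -2.3
x=5: ŷ = -2.9 + 6·5 = 27.1; r = 29.5 − 27.1 = 2.4
x=7: ŷ = -2.9 + 6·7 = 39.1; r = 41.7 − 39.1 = 2.6
x=8: ŷ = -2.9 + 6·8 = 45.1; r = 43.5 − 45.1 = -1.6
x=9: ŷ = -2.9 + 6·9 = 51.1; r = 52.6 − 51.1 = 1.5
x=11: ŷ = -2.9 + 6·11 = 63.1; r = 60.5 − 63.1 = -2.6
Signs: − + + − + −
Runs: −×1, +×2, −×1, +×1, −×1 → 5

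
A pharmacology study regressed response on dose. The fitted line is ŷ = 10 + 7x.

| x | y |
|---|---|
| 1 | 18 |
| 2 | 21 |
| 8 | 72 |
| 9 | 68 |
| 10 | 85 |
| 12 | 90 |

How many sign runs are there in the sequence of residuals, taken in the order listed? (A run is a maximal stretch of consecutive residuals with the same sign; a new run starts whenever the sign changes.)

6 runs

x=1: ŷ = 10 + 7·1 = 17; r = 18 − 17 = 1
x=2: ŷ = 10 + 7·2 = 24; r = 21 − 24 = -3
x=8: ŷ = 10 + 7·8 = 66; r = 72 − 66 = 6
x=9: ŷ = 10 + 7·9 = 73; r = 68 − 73 = -5
x=10: ŷ = 10 + 7·10 = 80; r = 85 − 80 = 5
x=12: ŷ = 10 + 7·12 = 94; r = 90 − 94 = -4
Signs: + − + − + −
Runs: +×1, −×1, +×1, −×1, +×1, −×1 → 6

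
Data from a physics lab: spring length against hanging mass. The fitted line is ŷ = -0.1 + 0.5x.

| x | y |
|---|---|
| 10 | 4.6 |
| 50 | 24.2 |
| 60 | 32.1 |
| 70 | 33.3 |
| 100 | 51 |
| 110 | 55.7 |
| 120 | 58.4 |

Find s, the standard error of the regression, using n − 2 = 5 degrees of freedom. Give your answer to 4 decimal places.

x=10: ŷ = -0.1 + 0.5·10 = 4.9; e = 4.6 − 4.9 = -0.3
x=50: ŷ = -0.1 + 0.5·50 = 24.9; e = 24.2 − 24.9 = -0.7
x=60: ŷ = -0.1 + 0.5·60 = 29.9; e = 32.1 − 29.9 = 2.2
x=70: ŷ = -0.1 + 0.5·70 = 34.9; e = 33.3 − 34.9 = -1.6
x=100: ŷ = -0.1 + 0.5·100 = 49.9; e = 51 − 49.9 = 1.1
x=110: ŷ = -0.1 + 0.5·110 = 54.9; e = 55.7 − 54.9 = 0.8
x=120: ŷ = -0.1 + 0.5·120 = 59.9; e = 58.4 − 59.9 = -1.5
SSE = 0.09 + 0.49 + 4.84 + 2.56 + 1.21 + 0.64 + 2.25 = 12.08
s = √(12.08/5) = √2.416 ≈ 1.5543

s = 1.5543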